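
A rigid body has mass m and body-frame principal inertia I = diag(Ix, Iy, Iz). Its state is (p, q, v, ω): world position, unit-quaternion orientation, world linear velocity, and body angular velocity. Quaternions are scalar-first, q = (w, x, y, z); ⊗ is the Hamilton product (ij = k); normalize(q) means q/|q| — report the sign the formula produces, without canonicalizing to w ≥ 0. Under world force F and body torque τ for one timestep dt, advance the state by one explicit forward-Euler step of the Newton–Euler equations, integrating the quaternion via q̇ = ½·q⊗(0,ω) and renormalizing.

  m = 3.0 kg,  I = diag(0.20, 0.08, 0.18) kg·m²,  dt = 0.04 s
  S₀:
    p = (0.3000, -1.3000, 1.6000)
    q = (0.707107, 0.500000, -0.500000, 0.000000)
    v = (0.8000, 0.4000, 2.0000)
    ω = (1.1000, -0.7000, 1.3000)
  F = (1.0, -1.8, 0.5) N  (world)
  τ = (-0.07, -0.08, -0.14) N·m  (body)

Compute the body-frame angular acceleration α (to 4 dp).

gyro term ω×Iω = (-0.0910, 0.0286, 0.0924)
α = I⁻¹(τ − ω×Iω) = (0.1050, -1.3575, -1.2911)

α = (0.1050, -1.3575, -1.2911)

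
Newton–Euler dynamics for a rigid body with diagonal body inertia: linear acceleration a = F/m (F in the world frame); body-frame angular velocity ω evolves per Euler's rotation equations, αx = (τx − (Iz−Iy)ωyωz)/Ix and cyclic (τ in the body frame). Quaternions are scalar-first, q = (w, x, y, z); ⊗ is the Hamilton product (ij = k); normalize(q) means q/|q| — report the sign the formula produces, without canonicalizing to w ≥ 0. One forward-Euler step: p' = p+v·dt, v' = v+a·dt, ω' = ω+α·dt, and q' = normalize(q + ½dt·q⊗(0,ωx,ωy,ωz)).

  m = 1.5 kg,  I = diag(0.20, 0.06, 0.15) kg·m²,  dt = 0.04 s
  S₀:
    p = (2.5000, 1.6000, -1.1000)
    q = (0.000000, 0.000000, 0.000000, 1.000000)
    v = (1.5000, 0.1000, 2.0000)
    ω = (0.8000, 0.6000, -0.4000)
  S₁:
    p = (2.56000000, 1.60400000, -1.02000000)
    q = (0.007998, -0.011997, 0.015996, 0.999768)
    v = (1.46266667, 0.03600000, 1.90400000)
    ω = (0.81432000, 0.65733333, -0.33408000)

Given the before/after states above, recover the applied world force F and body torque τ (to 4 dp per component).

ω₁ − ω₀ = (0.01432000, 0.05733333, 0.06592000)
I·α + gyro = (0.0500, 0.0700, 0.1800)
Δv = v₁−v₀ = (-0.03733333, -0.06400000, -0.09600000)
applied force F = (-1.4000, -2.4000, -3.6000)

F = (-1.4000, -2.4000, -3.6000)
τ = (0.0500, 0.0700, 0.1800)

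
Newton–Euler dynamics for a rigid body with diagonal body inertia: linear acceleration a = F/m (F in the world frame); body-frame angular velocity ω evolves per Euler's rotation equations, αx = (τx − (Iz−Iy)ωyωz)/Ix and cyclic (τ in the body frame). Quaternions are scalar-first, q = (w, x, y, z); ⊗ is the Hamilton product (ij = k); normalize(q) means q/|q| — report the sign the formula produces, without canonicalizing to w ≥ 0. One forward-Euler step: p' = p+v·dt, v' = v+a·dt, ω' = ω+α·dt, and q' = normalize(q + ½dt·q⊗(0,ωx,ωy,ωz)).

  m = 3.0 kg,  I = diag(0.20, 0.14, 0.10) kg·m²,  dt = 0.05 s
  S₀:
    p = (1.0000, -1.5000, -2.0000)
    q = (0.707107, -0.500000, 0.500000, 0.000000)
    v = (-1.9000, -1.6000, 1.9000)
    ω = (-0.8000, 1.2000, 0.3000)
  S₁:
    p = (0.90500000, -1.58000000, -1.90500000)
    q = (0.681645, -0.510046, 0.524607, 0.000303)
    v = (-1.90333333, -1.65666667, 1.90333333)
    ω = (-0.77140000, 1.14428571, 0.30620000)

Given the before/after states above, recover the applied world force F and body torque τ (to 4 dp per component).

Δv = v₁−v₀ = (-0.00333333, -0.05666667, 0.00333333)
m·(v₁−v₀)/dt = (-0.2000, -3.4000, 0.2000)
Δω = ω₁−ω₀ = (0.02860000, -0.05571429, 0.00620000)
precession coupling = (-0.0144, -0.0240, 0.0576)
applied torque τ = (0.1000, -0.1800, 0.0700)

F = (-0.2000, -3.4000, 0.2000)
τ = (0.1000, -0.1800, 0.0700)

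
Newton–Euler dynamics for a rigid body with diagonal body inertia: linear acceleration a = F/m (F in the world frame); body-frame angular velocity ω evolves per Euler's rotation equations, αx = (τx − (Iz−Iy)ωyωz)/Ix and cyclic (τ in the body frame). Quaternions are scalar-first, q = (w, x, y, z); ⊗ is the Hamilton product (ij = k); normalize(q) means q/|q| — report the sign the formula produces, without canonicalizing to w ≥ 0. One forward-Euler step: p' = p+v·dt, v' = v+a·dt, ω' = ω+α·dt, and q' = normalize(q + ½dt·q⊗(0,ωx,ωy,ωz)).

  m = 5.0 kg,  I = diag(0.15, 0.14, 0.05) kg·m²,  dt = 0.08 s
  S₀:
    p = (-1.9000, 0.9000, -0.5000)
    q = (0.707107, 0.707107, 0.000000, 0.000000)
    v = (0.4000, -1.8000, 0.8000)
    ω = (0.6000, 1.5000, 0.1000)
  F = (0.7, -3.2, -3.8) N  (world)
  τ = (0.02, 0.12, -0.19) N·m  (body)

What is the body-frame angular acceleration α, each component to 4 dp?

ω×(Iω) gyroscopic = (-0.0135, 0.0060, -0.0090)
α = I⁻¹(τ − ω×Iω) = (0.2233, 0.8143, -3.6200)

α = (0.2233, 0.8143, -3.6200)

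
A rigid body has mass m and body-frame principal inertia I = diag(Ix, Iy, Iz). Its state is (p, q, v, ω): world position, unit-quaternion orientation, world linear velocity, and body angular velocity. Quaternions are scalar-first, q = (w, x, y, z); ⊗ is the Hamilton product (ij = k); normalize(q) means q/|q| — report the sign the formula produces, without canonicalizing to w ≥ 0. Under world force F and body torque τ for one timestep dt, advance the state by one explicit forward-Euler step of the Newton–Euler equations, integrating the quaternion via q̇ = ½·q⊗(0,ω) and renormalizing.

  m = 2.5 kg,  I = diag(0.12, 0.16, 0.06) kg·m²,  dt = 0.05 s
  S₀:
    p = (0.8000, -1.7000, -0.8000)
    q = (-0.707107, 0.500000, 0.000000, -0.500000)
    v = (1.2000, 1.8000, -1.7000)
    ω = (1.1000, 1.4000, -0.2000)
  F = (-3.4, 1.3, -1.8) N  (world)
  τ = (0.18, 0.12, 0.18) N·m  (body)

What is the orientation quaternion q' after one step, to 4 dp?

q' = (-0.7226, 0.4976, -0.0360, -0.4785)

Hamilton product q⊗(0,ω) = (-0.6500000, -0.0778177, -1.4399498, 0.8414214)
q + ½dt·q⊗(0,ω), renormalized = (-0.7226, 0.4976, -0.0360, -0.4785)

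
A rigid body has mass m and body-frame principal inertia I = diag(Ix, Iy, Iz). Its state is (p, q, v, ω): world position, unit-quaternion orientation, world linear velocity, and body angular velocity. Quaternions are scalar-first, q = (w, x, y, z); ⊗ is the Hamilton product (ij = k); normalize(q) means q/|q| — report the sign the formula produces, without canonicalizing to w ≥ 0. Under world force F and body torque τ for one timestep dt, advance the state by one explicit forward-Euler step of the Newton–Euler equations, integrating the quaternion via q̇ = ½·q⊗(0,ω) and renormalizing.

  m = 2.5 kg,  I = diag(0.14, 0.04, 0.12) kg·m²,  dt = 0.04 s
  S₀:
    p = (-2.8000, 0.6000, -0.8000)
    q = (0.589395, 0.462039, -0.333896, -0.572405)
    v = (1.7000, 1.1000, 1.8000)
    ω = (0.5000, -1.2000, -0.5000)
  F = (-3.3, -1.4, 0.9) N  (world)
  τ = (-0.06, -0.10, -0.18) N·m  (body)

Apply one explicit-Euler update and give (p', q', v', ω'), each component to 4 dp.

angular accel α = (-0.7714, -2.3750, -2.0000)
ω' = ω + α·dt = (0.4691, -1.2950, -0.5800)
q⊗(0,ω) = (-0.9178972, -0.2252405, -0.7624570, -0.6821963)
q' = normalize(q + ½dt·q⊗(0,ω)) = (0.5708, 0.4574, -0.3490, -0.5858)
a = F/m = (-1.3200, -0.5600, 0.3600)
p' = p + v·dt = (-2.7320, 0.6440, -0.7280)
new velocity v' = (1.6472, 1.0776, 1.8144)

p' = (-2.7320, 0.6440, -0.7280)
q' = (0.5708, 0.4574, -0.3490, -0.5858)
v' = (1.6472, 1.0776, 1.8144)
ω' = (0.4691, -1.2950, -0.5800)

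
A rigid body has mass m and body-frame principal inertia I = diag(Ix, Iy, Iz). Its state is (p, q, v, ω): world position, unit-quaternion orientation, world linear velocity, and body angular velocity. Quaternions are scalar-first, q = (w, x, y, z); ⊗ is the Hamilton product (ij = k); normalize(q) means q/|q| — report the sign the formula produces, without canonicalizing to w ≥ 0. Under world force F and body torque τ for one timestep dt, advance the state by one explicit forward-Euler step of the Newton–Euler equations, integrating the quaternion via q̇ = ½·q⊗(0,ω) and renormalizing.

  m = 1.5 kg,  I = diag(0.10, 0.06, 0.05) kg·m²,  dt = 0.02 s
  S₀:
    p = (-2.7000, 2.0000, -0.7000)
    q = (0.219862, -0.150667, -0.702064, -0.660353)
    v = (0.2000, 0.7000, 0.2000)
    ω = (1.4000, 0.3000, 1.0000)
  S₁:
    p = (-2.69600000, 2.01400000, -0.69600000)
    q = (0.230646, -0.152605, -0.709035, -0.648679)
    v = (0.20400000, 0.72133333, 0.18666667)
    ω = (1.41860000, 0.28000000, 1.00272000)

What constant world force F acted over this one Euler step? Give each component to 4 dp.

velocity change Δv = (0.00400000, 0.02133333, -0.01333333)
applied force F = (0.3000, 1.6000, -1.0000)

F = (0.3000, 1.6000, -1.0000)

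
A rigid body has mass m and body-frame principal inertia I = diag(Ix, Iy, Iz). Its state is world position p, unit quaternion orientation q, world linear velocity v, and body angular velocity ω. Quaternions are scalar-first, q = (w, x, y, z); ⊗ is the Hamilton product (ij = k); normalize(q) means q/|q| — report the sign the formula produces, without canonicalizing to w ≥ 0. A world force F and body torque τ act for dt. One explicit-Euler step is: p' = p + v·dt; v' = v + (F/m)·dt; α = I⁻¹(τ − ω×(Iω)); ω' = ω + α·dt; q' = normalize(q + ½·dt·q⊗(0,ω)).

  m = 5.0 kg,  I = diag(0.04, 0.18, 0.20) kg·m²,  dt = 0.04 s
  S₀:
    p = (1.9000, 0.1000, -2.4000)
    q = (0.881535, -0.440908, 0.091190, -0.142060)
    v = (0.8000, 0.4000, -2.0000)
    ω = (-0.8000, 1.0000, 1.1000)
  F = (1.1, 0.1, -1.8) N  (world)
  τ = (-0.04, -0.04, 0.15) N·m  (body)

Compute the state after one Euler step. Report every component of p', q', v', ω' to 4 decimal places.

p' = (1.9320, 0.1160, -2.4800)
q' = (0.8753, -0.4499, 0.1207, -0.1300)
v' = (0.8088, 0.4008, -2.0144)
ω' = (-0.8620, 0.9598, 1.1524)

α = I⁻¹(τ − ω×Iω) = (-1.5500, -1.0044, 1.3100)
ω + α·dt = (-0.8620, 0.9598, 1.1524)
Hamilton product q⊗(0,ω) = (-0.2876504, -0.4628590, 1.4801818, 0.6017325)
q + ½dt·q⊗(0,ω), renormalized = (0.8753, -0.4499, 0.1207, -0.1300)
a = F/m = (0.2200, 0.0200, -0.3600)
p' = p + v·dt = (1.9320, 0.1160, -2.4800)
new velocity v' = (0.8088, 0.4008, -2.0144)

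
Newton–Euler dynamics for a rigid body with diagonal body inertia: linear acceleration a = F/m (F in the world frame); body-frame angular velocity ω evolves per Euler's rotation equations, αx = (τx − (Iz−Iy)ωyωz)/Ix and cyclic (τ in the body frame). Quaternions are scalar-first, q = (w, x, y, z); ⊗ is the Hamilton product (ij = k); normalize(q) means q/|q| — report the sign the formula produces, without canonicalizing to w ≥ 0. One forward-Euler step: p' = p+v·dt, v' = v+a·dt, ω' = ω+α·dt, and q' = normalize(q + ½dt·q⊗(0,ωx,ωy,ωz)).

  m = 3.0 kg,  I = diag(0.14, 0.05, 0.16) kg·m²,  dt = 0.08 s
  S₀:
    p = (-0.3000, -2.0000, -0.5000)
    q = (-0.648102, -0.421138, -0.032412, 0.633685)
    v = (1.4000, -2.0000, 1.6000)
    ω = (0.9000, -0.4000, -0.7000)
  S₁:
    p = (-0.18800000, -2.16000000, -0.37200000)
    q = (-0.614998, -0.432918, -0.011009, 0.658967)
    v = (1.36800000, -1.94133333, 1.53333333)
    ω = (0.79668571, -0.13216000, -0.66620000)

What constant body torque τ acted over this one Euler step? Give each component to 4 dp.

ω₁ − ω₀ = (-0.10331429, 0.26784000, 0.03380000)
gyro term ω₀×Iω₀ = (0.0308, 0.0126, 0.0324)
τ = I·(Δω/dt) + ω₀×(Iω₀) = (-0.1500, 0.1800, 0.1000)

τ = (-0.1500, 0.1800, 0.1000)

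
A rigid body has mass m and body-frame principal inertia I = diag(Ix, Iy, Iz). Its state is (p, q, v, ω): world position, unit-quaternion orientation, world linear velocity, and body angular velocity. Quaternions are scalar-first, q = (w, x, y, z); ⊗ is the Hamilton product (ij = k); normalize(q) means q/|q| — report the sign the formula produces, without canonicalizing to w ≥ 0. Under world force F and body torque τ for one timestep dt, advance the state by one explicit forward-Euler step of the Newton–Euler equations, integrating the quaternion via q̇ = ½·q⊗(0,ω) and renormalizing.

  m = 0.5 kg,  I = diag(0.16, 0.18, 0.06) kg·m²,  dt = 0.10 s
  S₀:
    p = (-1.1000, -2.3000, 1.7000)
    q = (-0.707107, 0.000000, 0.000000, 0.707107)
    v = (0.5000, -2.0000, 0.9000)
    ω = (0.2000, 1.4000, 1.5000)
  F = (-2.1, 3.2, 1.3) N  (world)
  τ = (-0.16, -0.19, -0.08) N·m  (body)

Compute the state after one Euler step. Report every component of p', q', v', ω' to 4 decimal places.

p' = (-1.0500, -2.5000, 1.7900)
q' = (-0.7561, -0.0563, -0.0422, 0.6506)
v' = (0.0800, -1.3600, 1.1600)
ω' = (0.2575, 1.2778, 1.3573)

a = F/m = (-4.2000, 6.4000, 2.6000)
new position p' = (-1.0500, -2.5000, 1.7900)
v + (F/m)dt = (0.0800, -1.3600, 1.1600)
precession coupling ω×(Iω) = (-0.2520, 0.0300, 0.0056)
α = I⁻¹(τ − ω×Iω) = (0.5750, -1.2222, -1.4267)
new body rate ω' = (0.2575, 1.2778, 1.3573)
Hamilton product q⊗(0,ω) = (-1.0606605, -1.1313712, -0.8485284, -1.0606605)
updated quaternion q' = (-0.7561, -0.0563, -0.0422, 0.6506)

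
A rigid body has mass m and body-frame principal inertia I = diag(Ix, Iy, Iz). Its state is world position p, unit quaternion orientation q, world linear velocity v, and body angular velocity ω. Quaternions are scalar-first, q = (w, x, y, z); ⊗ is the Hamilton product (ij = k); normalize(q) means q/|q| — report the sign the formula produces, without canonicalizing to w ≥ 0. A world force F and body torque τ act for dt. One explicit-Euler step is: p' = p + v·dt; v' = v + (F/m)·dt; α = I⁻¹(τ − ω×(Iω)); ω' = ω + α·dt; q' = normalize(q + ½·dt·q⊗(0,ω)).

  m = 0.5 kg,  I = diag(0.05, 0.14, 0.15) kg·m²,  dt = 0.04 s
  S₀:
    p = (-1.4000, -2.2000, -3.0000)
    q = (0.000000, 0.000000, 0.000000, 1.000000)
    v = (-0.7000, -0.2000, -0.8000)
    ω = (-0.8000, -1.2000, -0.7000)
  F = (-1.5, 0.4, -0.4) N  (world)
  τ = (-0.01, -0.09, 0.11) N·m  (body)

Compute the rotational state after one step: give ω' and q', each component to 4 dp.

(τ − ω×Iω)/I = (-0.3680, -0.2429, 0.1573)
new body rate ω' = (-0.8147, -1.2097, -0.6937)
q⊗(0,ω) = (0.7000000, 1.2000000, -0.8000000, 0.0000000)
updated quaternion q' = (0.0140, 0.0240, -0.0160, 0.9995)

ω' = (-0.8147, -1.2097, -0.6937)
q' = (0.0140, 0.0240, -0.0160, 0.9995)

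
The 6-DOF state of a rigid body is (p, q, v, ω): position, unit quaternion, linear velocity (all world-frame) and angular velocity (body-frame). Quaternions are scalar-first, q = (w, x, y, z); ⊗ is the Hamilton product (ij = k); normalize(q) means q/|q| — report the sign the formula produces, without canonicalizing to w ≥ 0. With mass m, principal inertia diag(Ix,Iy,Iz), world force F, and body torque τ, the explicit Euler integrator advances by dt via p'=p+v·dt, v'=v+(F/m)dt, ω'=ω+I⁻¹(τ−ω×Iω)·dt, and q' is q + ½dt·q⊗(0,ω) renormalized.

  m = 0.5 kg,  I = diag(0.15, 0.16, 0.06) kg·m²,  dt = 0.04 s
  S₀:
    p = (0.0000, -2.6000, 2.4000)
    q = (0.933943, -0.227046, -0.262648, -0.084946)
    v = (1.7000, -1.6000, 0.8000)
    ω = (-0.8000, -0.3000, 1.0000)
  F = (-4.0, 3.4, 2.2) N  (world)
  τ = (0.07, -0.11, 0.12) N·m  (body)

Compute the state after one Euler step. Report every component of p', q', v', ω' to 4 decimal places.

p' = (0.0680, -2.6640, 2.4320)
q' = (0.9301, -0.2477, -0.2623, -0.0691)
v' = (1.3800, -1.3280, 0.9760)
ω' = (-0.7893, -0.3095, 1.0784)

precession coupling ω×(Iω) = (0.0300, -0.0720, 0.0024)
α = I⁻¹(τ − ω×Iω) = (0.2667, -0.2375, 1.9600)
ω' = ω + α·dt = (-0.7893, -0.3095, 1.0784)
Hamilton product q⊗(0,ω) = (-0.1754852, -1.0352862, 0.0148199, 0.7919384)
updated quaternion q' = (0.9301, -0.2477, -0.2623, -0.0691)
a = F/m = (-8.0000, 6.8000, 4.4000)
p' = p + v·dt = (0.0680, -2.6640, 2.4320)
v' = v + a·dt = (1.3800, -1.3280, 0.9760)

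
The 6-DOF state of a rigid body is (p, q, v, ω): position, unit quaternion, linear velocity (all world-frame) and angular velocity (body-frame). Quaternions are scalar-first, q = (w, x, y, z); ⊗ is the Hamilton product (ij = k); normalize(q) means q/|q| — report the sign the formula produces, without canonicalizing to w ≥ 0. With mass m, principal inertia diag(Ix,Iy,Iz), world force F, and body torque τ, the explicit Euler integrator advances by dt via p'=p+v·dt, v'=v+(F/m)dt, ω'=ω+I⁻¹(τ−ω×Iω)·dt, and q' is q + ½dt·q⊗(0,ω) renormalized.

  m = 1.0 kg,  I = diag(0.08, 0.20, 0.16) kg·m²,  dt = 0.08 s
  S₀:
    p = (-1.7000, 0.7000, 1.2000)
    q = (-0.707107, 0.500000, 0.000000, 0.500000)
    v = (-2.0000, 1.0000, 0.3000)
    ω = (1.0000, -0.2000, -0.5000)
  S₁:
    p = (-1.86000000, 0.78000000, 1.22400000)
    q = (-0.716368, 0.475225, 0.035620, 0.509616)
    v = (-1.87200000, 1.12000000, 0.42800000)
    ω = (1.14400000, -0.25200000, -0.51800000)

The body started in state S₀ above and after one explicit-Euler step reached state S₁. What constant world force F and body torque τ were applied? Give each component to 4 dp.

v₁ − v₀ = (0.12800000, 0.12000000, 0.12800000)
F = m·Δv/dt = (1.6000, 1.5000, 1.6000)
rate change Δω = (0.14400000, -0.05200000, -0.01800000)
precession coupling = (-0.0040, 0.0400, -0.0240)
applied torque τ = (0.1400, -0.0900, -0.0600)

F = (1.6000, 1.5000, 1.6000)
τ = (0.1400, -0.0900, -0.0600)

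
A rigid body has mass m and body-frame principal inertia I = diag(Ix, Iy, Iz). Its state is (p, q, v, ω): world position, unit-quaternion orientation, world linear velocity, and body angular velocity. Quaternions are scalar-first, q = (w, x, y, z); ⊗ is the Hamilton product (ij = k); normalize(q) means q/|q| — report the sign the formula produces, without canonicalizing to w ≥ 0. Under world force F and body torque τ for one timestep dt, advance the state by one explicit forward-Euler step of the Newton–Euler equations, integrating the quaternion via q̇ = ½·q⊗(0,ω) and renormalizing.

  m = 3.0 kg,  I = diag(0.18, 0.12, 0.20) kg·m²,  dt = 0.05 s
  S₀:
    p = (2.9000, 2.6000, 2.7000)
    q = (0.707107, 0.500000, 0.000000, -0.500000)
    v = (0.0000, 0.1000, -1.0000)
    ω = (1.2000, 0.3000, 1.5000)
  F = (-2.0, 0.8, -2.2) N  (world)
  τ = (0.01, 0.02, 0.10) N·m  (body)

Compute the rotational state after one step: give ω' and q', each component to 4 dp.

(τ − ω×Iω)/I = (-0.1444, 0.4667, 0.6080)
ω' = ω + α·dt = (1.1928, 0.3233, 1.5304)
2q̇ = q⊗(0,ω) = (0.1500000, 0.9985284, -1.1378679, 1.2106605)
q' = normalize(q + ½dt·q⊗(0,ω)) = (0.7100, 0.5243, -0.0284, -0.4692)

ω' = (1.1928, 0.3233, 1.5304)
q' = (0.7100, 0.5243, -0.0284, -0.4692)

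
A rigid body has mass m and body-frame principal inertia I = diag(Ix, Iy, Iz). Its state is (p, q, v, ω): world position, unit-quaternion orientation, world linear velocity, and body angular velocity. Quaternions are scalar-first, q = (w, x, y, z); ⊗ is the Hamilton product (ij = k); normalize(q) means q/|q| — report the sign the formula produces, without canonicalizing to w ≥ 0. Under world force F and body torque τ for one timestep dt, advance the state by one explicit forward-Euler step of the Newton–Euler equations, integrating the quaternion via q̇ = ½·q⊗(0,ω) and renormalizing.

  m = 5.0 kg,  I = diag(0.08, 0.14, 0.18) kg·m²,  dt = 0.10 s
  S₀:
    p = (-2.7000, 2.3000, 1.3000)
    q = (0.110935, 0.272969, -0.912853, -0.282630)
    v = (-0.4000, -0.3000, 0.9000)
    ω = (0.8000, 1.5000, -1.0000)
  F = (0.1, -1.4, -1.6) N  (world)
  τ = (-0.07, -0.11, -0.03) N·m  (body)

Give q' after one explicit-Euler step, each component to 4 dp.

q' = (0.1536, 0.3426, -0.8978, -0.2301)

q⊗(0,ω) = (0.8682743, 1.4255460, 0.2132675, 1.0288009)
q' = normalize(q + ½dt·q⊗(0,ω)) = (0.1536, 0.3426, -0.8978, -0.2301)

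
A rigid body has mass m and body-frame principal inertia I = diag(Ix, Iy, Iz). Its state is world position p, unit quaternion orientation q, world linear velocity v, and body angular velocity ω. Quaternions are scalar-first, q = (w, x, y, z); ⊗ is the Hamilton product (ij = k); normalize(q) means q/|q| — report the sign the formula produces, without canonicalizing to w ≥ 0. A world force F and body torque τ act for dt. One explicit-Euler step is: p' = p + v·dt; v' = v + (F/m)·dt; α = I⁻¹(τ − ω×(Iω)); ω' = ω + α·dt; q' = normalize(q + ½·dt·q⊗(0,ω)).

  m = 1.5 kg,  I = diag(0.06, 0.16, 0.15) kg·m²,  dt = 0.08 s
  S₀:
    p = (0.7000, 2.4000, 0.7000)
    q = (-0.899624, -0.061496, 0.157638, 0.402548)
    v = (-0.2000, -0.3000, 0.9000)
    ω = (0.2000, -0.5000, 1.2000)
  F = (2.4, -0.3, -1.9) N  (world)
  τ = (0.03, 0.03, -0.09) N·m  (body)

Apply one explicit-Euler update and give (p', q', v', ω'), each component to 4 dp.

ω×(Iω) gyroscopic = (0.0060, -0.0216, -0.0100)
angular accel α = (0.4000, 0.3225, -0.5333)
ω' = ω + α·dt = (0.2320, -0.4742, 1.1573)
Hamilton product q⊗(0,ω) = (-0.3919394, 0.2105148, 0.6041168, -1.0803284)
q + ½dt·q⊗(0,ω), renormalized = (-0.9140, -0.0530, 0.1816, 0.3588)
linear accel F/m = (1.6000, -0.2000, -1.2667)
p' = p + v·dt = (0.6840, 2.3760, 0.7720)
v' = v + a·dt = (-0.0720, -0.3160, 0.7987)

p' = (0.6840, 2.3760, 0.7720)
q' = (-0.9140, -0.0530, 0.1816, 0.3588)
v' = (-0.0720, -0.3160, 0.7987)
ω' = (0.2320, -0.4742, 1.1573)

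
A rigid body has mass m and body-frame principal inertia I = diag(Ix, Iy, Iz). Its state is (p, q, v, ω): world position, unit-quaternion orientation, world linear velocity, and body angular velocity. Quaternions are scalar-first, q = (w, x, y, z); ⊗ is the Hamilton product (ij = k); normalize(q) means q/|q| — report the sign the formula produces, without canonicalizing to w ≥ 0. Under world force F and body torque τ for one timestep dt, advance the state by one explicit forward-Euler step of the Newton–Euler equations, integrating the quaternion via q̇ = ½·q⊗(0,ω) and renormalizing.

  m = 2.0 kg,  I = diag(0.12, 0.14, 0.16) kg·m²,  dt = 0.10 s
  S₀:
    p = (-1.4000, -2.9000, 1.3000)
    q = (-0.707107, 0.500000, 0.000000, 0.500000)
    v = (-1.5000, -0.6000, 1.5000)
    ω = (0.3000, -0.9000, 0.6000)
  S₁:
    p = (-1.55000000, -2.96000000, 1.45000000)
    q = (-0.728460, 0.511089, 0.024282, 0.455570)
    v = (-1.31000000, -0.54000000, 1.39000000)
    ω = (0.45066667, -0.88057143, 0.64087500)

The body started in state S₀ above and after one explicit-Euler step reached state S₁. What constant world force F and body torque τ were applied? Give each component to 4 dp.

rate change Δω = (0.15066667, 0.01942857, 0.04087500)
gyro term ω₀×Iω₀ = (-0.0108, -0.0072, -0.0054)
applied torque τ = (0.1700, 0.0200, 0.0600)
v₁ − v₀ = (0.19000000, 0.06000000, -0.11000000)
F = m·Δv/dt = (3.8000, 1.2000, -2.2000)

F = (3.8000, 1.2000, -2.2000)
τ = (0.1700, 0.0200, 0.0600)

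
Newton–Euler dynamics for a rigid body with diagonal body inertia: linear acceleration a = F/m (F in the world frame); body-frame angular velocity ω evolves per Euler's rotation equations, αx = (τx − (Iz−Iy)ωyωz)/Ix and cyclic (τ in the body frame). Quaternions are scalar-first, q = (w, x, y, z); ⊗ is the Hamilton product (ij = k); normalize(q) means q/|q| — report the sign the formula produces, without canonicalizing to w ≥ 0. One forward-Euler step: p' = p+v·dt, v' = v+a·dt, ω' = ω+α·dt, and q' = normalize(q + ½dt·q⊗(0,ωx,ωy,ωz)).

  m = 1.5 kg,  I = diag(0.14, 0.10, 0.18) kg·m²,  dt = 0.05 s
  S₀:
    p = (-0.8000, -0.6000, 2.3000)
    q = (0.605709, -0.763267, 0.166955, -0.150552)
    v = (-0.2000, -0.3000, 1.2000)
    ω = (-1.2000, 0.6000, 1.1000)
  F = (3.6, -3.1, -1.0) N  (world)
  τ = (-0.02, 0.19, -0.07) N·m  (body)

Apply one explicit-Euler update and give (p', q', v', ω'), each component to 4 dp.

ω×(Iω) gyroscopic = (0.0528, 0.0528, 0.0288)
α = I⁻¹(τ − ω×Iω) = (-0.5200, 1.3720, -0.5489)
ω + α·dt = (-1.2260, 0.6686, 1.0726)
Hamilton product q⊗(0,ω) = (-0.8504862, -0.4528691, 1.3836815, 0.4086657)
updated quaternion q' = (0.5839, -0.7739, 0.2014, -0.1402)
a = (2.4000, -2.0667, -0.6667)
p' = p + v·dt = (-0.8100, -0.6150, 2.3600)
v' = v + a·dt = (-0.0800, -0.4033, 1.1667)

p' = (-0.8100, -0.6150, 2.3600)
q' = (0.5839, -0.7739, 0.2014, -0.1402)
v' = (-0.0800, -0.4033, 1.1667)
ω' = (-1.2260, 0.6686, 1.0726)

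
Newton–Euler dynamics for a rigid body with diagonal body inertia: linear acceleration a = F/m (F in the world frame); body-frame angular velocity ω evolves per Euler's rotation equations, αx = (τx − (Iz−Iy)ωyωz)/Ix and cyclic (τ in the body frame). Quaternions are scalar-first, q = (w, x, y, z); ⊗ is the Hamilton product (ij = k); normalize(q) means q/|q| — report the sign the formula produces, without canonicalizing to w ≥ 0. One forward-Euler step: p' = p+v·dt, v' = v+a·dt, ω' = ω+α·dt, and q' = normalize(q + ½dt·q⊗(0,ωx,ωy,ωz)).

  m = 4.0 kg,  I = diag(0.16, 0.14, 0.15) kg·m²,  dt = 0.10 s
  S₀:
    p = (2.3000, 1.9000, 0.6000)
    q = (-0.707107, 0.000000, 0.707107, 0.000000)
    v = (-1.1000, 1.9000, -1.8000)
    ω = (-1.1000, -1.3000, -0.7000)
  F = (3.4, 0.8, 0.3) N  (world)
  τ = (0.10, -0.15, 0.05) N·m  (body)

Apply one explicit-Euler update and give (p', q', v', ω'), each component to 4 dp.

p' = (2.1900, 2.0900, 0.4200)
q' = (-0.6584, 0.0141, 0.7499, 0.0634)
v' = (-1.0150, 1.9200, -1.7925)
ω' = (-1.0432, -1.4126, -0.6476)

a = (0.8500, 0.2000, 0.0750)
p + v·dt = (2.1900, 2.0900, 0.4200)
new velocity v' = (-1.0150, 1.9200, -1.7925)
(τ − ω×Iω)/I = (0.5681, -1.1264, 0.5240)
ω' = ω + α·dt = (-1.0432, -1.4126, -0.6476)
2q̇ = q⊗(0,ω) = (0.9192391, 0.2828428, 0.9192391, 1.2727926)
updated quaternion q' = (-0.6584, 0.0141, 0.7499, 0.0634)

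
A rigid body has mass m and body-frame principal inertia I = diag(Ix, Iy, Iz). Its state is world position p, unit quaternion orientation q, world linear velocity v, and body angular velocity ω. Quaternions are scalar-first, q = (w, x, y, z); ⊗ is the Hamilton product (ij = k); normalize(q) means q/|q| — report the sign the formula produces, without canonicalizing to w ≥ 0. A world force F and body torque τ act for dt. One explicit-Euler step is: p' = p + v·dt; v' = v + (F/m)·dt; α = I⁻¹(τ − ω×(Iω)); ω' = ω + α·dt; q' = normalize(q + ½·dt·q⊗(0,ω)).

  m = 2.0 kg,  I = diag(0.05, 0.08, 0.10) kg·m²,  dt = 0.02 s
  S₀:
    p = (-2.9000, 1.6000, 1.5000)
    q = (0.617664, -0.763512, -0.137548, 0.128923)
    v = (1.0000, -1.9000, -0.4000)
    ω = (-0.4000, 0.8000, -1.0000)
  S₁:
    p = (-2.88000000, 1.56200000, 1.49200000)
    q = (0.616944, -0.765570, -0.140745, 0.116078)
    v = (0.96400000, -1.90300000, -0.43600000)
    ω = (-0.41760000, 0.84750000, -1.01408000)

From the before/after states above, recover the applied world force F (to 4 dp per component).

F = (-3.6000, -0.3000, -3.6000)

v₁ − v₀ = (-0.03600000, -0.00300000, -0.03600000)
m·(v₁−v₀)/dt = (-3.6000, -0.3000, -3.6000)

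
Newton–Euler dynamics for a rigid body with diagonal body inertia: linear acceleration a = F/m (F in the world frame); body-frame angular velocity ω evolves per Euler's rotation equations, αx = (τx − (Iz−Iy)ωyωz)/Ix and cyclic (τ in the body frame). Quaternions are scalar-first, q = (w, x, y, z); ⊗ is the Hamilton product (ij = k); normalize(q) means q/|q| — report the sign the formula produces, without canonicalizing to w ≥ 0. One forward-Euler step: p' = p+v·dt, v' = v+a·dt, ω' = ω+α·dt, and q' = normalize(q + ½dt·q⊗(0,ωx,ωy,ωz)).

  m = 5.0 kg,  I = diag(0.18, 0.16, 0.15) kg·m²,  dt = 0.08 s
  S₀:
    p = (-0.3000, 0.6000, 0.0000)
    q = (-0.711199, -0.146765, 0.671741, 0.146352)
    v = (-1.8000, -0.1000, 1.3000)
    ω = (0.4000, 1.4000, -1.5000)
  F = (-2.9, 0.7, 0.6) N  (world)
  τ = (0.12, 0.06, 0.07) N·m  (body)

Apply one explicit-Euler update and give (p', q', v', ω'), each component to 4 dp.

gyro term ω×Iω = (0.0210, -0.0180, -0.0112)
angular accel α = (0.5500, 0.4875, 0.5413)
ω' = ω + α·dt = (0.4440, 1.4390, -1.4567)
2q̇ = q⊗(0,ω) = (-0.6622034, -1.4969839, -1.1572853, 0.5926311)
updated quaternion q' = (-0.7351, -0.2059, 0.6233, 0.1695)
linear accel F/m = (-0.5800, 0.1400, 0.1200)
p + v·dt = (-0.4440, 0.5920, 0.1040)
v' = v + a·dt = (-1.8464, -0.0888, 1.3096)

p' = (-0.4440, 0.5920, 0.1040)
q' = (-0.7351, -0.2059, 0.6233, 0.1695)
v' = (-1.8464, -0.0888, 1.3096)
ω' = (0.4440, 1.4390, -1.4567)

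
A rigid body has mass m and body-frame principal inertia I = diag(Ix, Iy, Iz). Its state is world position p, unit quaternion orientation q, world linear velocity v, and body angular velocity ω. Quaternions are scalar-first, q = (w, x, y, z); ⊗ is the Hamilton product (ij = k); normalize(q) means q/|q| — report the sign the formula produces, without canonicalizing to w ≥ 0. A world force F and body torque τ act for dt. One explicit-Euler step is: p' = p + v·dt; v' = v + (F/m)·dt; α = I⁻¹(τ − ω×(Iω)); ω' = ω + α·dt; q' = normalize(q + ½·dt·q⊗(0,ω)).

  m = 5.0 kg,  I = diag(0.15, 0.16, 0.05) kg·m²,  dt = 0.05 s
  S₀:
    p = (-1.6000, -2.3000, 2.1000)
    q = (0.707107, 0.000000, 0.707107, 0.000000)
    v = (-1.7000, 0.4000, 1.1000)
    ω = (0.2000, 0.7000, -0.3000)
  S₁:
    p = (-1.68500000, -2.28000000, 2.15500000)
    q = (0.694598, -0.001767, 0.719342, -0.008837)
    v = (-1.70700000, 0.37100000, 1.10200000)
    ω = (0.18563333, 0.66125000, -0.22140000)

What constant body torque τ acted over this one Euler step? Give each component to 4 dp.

Δω = ω₁−ω₀ = (-0.01436667, -0.03875000, 0.07860000)
ω₀×(Iω₀) = (0.0231, -0.0060, 0.0014)
I·α + gyro = (-0.0200, -0.1300, 0.0800)

τ = (-0.0200, -0.1300, 0.0800)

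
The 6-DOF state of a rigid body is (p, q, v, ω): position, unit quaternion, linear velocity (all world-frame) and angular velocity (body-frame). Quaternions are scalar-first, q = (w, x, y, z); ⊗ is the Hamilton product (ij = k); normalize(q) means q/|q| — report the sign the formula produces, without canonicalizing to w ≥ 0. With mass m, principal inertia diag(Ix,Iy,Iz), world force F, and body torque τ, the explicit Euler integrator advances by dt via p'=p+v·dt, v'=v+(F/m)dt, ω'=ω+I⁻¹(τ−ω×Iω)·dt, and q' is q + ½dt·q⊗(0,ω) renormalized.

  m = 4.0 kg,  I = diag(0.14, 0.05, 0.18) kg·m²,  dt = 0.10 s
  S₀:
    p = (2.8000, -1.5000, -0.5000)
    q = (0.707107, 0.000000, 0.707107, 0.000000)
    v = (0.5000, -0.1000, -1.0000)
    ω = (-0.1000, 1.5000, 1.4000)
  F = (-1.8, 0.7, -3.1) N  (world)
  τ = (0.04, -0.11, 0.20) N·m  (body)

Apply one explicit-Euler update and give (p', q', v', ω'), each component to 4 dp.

a = (-0.4500, 0.1750, -0.7750)
p' = p + v·dt = (2.8500, -1.5100, -0.6000)
v + (F/m)dt = (0.4550, -0.0825, -1.0775)
ω×(Iω) gyroscopic = (0.2730, 0.0056, 0.0135)
angular accel α = (-1.6643, -2.3120, 1.0361)
new body rate ω' = (-0.2664, 1.2688, 1.5036)
Hamilton product q⊗(0,ω) = (-1.0606605, 0.9192391, 1.0606605, 1.0606605)
q + ½dt·q⊗(0,ω), renormalized = (0.6507, 0.0457, 0.7562, 0.0528)

p' = (2.8500, -1.5100, -0.6000)
q' = (0.6507, 0.0457, 0.7562, 0.0528)
v' = (0.4550, -0.0825, -1.0775)
ω' = (-0.2664, 1.2688, 1.5036)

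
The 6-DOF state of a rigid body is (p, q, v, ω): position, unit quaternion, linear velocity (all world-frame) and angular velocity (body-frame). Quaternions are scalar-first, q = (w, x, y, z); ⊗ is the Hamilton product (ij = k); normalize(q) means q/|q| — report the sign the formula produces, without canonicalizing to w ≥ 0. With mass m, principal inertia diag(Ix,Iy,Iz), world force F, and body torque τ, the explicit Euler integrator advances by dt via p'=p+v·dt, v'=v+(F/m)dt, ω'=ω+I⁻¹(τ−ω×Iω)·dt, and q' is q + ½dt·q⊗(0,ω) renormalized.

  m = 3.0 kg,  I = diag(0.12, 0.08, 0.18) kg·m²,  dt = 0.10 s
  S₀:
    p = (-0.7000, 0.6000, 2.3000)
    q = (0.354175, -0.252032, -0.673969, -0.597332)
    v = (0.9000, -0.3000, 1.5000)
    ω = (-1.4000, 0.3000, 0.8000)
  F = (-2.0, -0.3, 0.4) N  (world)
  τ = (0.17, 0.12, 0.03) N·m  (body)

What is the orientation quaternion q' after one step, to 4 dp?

Hamilton product q⊗(0,ω) = (0.3272115, -0.8558206, 1.1441429, -0.7358262)
updated quaternion q' = (0.3693, -0.2938, -0.6147, -0.6320)

q' = (0.3693, -0.2938, -0.6147, -0.6320)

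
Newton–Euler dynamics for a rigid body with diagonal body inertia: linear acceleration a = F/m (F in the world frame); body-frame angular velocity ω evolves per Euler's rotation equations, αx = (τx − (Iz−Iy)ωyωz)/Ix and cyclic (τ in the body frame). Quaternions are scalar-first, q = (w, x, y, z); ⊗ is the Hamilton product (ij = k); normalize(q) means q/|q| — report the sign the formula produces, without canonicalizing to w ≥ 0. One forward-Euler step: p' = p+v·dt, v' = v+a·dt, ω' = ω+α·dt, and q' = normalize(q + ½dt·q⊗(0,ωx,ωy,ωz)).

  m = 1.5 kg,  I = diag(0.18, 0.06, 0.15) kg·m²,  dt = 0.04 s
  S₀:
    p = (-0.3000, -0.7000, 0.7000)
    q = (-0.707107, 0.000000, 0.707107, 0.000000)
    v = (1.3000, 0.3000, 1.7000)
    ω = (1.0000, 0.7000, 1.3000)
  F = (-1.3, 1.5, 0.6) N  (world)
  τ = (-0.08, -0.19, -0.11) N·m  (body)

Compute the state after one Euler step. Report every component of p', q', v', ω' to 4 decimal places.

p' = (-0.2480, -0.6880, 0.7680)
q' = (-0.7166, 0.0042, 0.6968, -0.0325)
v' = (1.2653, 0.3400, 1.7160)
ω' = (0.9640, 0.5473, 1.2931)

precession coupling ω×(Iω) = (0.0819, 0.0390, -0.0840)
α = I⁻¹(τ − ω×Iω) = (-0.8994, -3.8167, -0.1733)
ω' = ω + α·dt = (0.9640, 0.5473, 1.2931)
2q̇ = q⊗(0,ω) = (-0.4949749, 0.2121321, -0.4949749, -1.6263461)
updated quaternion q' = (-0.7166, 0.0042, 0.6968, -0.0325)
a = F/m = (-0.8667, 1.0000, 0.4000)
new position p' = (-0.2480, -0.6880, 0.7680)
v' = v + a·dt = (1.2653, 0.3400, 1.7160)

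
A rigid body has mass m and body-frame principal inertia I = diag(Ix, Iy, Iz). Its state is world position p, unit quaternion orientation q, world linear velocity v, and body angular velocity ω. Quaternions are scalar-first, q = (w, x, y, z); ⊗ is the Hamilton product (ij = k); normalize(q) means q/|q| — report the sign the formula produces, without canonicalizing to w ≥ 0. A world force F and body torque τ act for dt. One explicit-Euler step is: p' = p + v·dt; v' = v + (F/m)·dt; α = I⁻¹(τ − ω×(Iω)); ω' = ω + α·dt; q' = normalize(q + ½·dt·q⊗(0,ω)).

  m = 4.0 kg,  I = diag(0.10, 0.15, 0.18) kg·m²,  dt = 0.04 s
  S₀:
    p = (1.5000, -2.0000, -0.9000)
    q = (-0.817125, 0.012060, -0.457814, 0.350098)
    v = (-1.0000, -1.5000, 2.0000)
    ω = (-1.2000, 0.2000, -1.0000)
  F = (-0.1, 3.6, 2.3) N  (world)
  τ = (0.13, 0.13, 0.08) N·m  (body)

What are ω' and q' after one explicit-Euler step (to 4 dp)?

ω×(Iω) gyroscopic = (-0.0060, -0.0960, -0.0120)
angular accel α = (1.3600, 1.5067, 0.5111)
ω + α·dt = (-1.1456, 0.2603, -0.9796)
Hamilton product q⊗(0,ω) = (0.4561328, 1.3683444, -0.5714826, 0.2701602)
updated quaternion q' = (-0.8076, 0.0394, -0.4690, 0.3553)

ω' = (-1.1456, 0.2603, -0.9796)
q' = (-0.8076, 0.0394, -0.4690, 0.3553)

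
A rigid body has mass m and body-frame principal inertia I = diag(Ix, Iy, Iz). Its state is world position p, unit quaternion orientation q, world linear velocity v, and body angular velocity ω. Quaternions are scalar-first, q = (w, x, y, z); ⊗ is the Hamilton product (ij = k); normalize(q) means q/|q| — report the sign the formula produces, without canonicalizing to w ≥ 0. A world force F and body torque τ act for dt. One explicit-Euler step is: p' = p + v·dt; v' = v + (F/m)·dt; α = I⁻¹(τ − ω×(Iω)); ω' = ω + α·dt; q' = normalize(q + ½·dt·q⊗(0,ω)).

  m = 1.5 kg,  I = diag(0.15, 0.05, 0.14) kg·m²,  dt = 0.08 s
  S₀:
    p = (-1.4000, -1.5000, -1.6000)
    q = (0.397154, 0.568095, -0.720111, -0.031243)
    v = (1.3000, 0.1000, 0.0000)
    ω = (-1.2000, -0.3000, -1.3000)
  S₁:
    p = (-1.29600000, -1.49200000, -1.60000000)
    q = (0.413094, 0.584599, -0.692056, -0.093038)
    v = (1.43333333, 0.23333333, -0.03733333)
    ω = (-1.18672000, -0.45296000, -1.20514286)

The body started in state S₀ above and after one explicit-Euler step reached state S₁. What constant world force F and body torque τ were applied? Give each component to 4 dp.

rate change Δω = (0.01328000, -0.15296000, 0.09485714)
τ = I·(Δω/dt) + ω₀×(Iω₀) = (0.0600, -0.0800, 0.1300)
Δv = v₁−v₀ = (0.13333333, 0.13333333, -0.03733333)
applied force F = (2.5000, 2.5000, -0.7000)

F = (2.5000, 2.5000, -0.7000)
τ = (0.0600, -0.0800, 0.1300)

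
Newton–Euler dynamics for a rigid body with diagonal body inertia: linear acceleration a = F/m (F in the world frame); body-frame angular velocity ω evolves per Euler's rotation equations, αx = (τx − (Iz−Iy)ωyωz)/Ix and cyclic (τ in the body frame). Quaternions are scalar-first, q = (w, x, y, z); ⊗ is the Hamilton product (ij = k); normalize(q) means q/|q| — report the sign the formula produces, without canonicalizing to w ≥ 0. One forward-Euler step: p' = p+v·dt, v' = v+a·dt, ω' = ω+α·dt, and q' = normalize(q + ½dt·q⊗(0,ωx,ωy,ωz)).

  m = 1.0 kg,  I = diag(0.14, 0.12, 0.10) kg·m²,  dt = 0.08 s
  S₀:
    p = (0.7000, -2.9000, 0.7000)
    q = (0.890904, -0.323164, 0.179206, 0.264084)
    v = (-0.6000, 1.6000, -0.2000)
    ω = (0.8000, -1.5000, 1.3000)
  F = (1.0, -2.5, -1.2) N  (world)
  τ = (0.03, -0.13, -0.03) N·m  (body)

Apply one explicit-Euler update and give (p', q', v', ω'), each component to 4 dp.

p' = (0.6520, -2.7720, 0.6840)
q' = (0.8950, -0.2685, 0.1505, 0.3229)
v' = (-0.5200, 1.4000, -0.2960)
ω' = (0.7949, -1.6144, 1.2568)

precession coupling ω×(Iω) = (0.0390, 0.0416, 0.0240)
(τ − ω×Iω)/I = (-0.0643, -1.4300, -0.5400)
ω' = ω + α·dt = (0.7949, -1.6144, 1.2568)
q⊗(0,ω) = (0.1840310, 1.3418170, -0.7049756, 1.4995564)
updated quaternion q' = (0.8950, -0.2685, 0.1505, 0.3229)
p + v·dt = (0.6520, -2.7720, 0.6840)
new velocity v' = (-0.5200, 1.4000, -0.2960)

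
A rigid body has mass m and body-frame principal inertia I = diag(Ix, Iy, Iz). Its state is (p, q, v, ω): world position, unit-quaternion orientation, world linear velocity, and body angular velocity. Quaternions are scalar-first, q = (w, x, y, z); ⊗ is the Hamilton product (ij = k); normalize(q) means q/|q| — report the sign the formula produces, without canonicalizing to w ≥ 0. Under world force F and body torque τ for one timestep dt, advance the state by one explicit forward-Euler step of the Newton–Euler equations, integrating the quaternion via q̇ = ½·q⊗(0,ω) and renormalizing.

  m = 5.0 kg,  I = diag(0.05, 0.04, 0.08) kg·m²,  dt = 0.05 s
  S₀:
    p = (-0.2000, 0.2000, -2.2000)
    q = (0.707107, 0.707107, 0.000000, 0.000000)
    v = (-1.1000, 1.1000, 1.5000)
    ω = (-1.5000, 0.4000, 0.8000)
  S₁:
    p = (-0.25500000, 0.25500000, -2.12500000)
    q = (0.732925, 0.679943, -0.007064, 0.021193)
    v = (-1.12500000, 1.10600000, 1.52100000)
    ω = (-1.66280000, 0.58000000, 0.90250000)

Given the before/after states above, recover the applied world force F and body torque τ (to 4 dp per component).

v₁ − v₀ = (-0.02500000, 0.00600000, 0.02100000)
F = m·Δv/dt = (-2.5000, 0.6000, 2.1000)
rate change Δω = (-0.16280000, 0.18000000, 0.10250000)
applied torque τ = (-0.1500, 0.1800, 0.1700)

F = (-2.5000, 0.6000, 2.1000)
τ = (-0.1500, 0.1800, 0.1700)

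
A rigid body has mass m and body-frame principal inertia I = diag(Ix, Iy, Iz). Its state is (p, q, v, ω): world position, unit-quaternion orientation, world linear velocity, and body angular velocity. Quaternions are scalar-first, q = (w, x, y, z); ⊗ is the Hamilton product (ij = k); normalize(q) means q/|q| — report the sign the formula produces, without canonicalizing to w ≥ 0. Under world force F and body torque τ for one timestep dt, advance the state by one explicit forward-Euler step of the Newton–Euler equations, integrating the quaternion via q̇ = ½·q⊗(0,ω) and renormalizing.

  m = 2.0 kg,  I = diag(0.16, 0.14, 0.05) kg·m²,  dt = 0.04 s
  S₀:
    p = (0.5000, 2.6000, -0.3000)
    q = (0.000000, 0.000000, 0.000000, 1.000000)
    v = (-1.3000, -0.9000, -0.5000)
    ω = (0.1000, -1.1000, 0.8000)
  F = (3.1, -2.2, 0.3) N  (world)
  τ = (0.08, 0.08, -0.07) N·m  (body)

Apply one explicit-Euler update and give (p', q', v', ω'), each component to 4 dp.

p' = (0.4480, 2.5640, -0.3200)
q' = (-0.0160, 0.0220, 0.0020, 0.9996)
v' = (-1.2380, -0.9440, -0.4940)
ω' = (0.1002, -1.0797, 0.7422)

angular accel α = (0.0050, 0.5086, -1.4440)
new body rate ω' = (0.1002, -1.0797, 0.7422)
Hamilton product q⊗(0,ω) = (-0.8000000, 1.1000000, 0.1000000, 0.0000000)
updated quaternion q' = (-0.0160, 0.0220, 0.0020, 0.9996)
linear accel F/m = (1.5500, -1.1000, 0.1500)
p' = p + v·dt = (0.4480, 2.5640, -0.3200)
v + (F/m)dt = (-1.2380, -0.9440, -0.4940)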